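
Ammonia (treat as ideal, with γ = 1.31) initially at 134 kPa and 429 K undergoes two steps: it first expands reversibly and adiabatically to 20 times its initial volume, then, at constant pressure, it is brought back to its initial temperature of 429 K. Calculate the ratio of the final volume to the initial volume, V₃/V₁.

Adiabatic step: V₂/V₁ = 20; T₂ = T₁·(1/20)^(0.31) = 169.5 K.
Isobaric step: V₃/V₂ = T₃/T₂ = 429/169.5.
V₃/V₁ = (V₂/V₁)(V₃/V₂) = 20 × (429/169.5) = 50.62.

V₃/V₁ ≈ 50.6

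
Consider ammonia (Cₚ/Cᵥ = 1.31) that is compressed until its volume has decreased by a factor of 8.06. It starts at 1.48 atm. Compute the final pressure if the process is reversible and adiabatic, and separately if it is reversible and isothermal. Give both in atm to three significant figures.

adiabatic: 22.8 atm; isothermal: 11.9 atm

Isothermal: P₂ = P₁(V₁/V₂) = 1.48×8.06 = 11.93 atm.
Adiabatic: P₂ = P₁(V₁/V₂)^γ = 1.48×8.06^(1.31) = 22.78 atm.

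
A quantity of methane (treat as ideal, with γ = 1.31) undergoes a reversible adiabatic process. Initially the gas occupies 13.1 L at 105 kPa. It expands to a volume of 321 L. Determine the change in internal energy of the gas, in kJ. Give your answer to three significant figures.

ΔU ≈ -2.79 kJ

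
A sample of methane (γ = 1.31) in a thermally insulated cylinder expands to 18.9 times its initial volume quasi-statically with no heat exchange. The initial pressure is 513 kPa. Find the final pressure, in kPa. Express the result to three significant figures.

P₂ ≈ 10.9 kPa

Adiabatic: P₁V₁^γ = P₂V₂^γ ⇒ P₂ = P₁ (V₁/V₂)^γ.
P₂ = 513 × (1/18.9)^(1.31) = 10.91 kPa.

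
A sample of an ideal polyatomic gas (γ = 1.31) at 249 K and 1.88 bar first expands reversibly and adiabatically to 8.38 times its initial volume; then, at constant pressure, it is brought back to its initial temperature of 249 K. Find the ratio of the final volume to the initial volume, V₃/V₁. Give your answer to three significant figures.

Adiabatic step: V₂/V₁ = 8.38; T₂ = T₁·(1/8.38)^(0.31) = 128.8 K.
Isobaric step: V₃/V₂ = T₃/T₂ = 249/128.8.
V₃/V₁ = (V₂/V₁)(V₃/V₂) = 8.38 × (249/128.8) = 16.2.

V₃/V₁ ≈ 16.2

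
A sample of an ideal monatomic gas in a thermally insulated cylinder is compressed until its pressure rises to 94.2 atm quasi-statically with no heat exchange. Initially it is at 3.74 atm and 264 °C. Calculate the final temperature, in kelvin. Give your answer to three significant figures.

T₂ ≈ 1950 K

Along an adiabat T P^((1−γ)/γ) is constant, so T₂ = T₁ (P₂/P₁)^((γ−1)/γ).
For a monatomic ideal gas γ = 5/3, so (γ−1)/γ = 2/5.
T₁ = 264 °C = 537.1 K.
T₂ = 537.1 × (94.2/3.74)^(2/5) = 1952 K.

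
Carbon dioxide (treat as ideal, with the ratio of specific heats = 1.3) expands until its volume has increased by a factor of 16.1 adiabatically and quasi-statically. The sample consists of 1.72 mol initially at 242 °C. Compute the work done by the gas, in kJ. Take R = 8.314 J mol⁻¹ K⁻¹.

For a reversible adiabat TV^(γ−1) is constant, so T₂ = T₁ (V₁/V₂)^(γ−1).
T₁ = 242 °C = 515.1 K.
T₂ = 515.1 × (1/16.1)^(0.3) = 223.8 K.
Q = 0, so ΔU = W_on_gas = nCᵥΔT with Cᵥ = R/(γ−1) = 27.71 J/(mol·K).
ΔU = 1.72 × 27.71 × (223.8 − 515.1) = -13890 J.
Work done by the gas = −ΔU = 13890 J.

W ≈ 13.9 kJ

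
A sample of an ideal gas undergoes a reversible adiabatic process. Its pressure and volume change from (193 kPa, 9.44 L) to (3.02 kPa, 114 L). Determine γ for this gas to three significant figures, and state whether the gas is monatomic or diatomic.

γ ≈ 1.67; monatomic

PV^γ = const ⇒ γ = ln(P₂/P₁) / ln(V₁/V₂).
γ = ln(3.02/193) / ln(9.44/114) = 1.669.
γ ≈ 1.67 is close to 5/3, so the gas is monatomic.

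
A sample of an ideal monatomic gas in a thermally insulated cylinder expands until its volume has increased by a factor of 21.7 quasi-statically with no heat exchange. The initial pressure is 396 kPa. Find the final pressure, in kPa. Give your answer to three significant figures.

Since PV^γ is constant along a reversible adiabat, P₂ = P₁ (V₁/V₂)^γ.
For a monatomic ideal gas γ = 5/3.
P₂ = 396 × (1/21.7)^(5/3) = 2.346 kPa.

P₂ ≈ 2.35 kPa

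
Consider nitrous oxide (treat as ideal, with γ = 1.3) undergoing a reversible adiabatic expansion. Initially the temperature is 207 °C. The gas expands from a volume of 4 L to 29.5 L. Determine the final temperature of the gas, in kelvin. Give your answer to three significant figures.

T₂ ≈ 264 K

Adiabatic: T₁V₁^(γ−1) = T₂V₂^(γ−1) ⇒ T₂ = T₁ (V₁/V₂)^(γ−1).
T₁ = 207 °C = 480.1 K.
T₂ = 480.1 × (4/29.5)^(0.3) = 263.7 K.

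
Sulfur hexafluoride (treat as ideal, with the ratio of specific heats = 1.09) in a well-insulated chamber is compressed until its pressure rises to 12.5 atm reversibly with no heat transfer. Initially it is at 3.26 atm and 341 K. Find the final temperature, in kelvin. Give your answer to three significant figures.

T₂ ≈ 381 K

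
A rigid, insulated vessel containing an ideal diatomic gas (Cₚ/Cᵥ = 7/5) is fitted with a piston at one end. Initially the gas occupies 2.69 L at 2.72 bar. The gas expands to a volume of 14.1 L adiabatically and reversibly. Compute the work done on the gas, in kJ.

W ≈ -0.886 kJ

P₂ = P₁(V₁/V₂)^γ = 2.72×(2.69/14.1)^(7/5) = 0.2675 bar.
For a reversible adiabat, W_by_gas = (P₁V₁ − P₂V₂)/(γ−1).
W_by = (272000×0.00269 − 26750×0.0141) / (2/5) = 886.3 J.
W_on_gas = −W_by = -886.3 J.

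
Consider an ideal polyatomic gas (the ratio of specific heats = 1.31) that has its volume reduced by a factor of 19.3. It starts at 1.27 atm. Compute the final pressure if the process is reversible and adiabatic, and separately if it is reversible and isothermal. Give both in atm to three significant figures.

Isothermal: P₂ = P₁(V₁/V₂) = 1.27×19.3 = 24.51 atm.
Adiabatic: P₂ = P₁(V₁/V₂)^γ = 1.27×19.3^(1.31) = 61.36 atm.

adiabatic: 61.4 atm; isothermal: 24.5 atm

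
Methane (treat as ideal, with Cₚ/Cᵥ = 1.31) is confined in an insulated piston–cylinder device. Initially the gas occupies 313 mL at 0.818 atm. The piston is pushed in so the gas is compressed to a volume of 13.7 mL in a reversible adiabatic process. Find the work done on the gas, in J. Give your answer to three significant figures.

W ≈ 137 J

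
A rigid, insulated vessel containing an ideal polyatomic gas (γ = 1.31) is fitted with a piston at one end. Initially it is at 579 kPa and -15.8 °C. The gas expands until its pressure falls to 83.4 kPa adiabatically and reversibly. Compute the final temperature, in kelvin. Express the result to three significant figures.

T₂ ≈ 163 K

Along an adiabat T P^((1−γ)/γ) is constant, so T₂ = T₁ (P₂/P₁)^((γ−1)/γ).
T₁ = -15.8 °C = 257.3 K.
T₂ = 257.3 × (83.4/579)^(0.237) = 162.7 K.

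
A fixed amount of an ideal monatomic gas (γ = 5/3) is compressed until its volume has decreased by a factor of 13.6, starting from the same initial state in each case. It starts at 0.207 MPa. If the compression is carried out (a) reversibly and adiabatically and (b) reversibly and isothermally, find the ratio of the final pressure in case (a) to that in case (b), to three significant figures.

Isothermal: P_b = P₁(V₁/V₂) = 0.207×13.6.
Adiabatic: P_a = P₁(V₁/V₂)^γ = 0.207×13.6^(5/3).
P_a/P_b = (V₁/V₂)^(γ−1) = 13.6^(2/3) = 5.698.

P_adiabatic / P_isothermal ≈ 5.70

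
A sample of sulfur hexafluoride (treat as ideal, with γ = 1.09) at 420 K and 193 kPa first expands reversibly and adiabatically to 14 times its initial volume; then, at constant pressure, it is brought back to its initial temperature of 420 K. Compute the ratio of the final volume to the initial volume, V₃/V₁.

Adiabatic step: V₂/V₁ = 14; T₂ = T₁·(1/14)^(0.09) = 331.2 K.
Isobaric step: V₃/V₂ = T₃/T₂ = 420/331.2.
V₃/V₁ = (V₂/V₁)(V₃/V₂) = 14 × (420/331.2) = 17.75.

V₃/V₁ ≈ 17.8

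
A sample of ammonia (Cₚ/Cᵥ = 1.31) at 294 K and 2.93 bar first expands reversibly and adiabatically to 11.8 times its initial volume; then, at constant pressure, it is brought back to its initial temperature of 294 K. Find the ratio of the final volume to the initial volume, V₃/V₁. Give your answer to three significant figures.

V₃/V₁ ≈ 25.4

Adiabatic step: V₂/V₁ = 11.8; T₂ = T₁·(1/11.8)^(0.31) = 136.8 K.
Isobaric step: V₃/V₂ = T₃/T₂ = 294/136.8.
V₃/V₁ = (V₂/V₁)(V₃/V₂) = 11.8 × (294/136.8) = 25.36.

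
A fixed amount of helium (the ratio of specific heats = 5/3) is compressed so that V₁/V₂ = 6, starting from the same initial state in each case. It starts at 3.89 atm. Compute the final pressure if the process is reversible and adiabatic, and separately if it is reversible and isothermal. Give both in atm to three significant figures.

Isothermal: P₂ = P₁(V₁/V₂) = 3.89×6 = 23.34 atm.
Adiabatic: P₂ = P₁(V₁/V₂)^γ = 3.89×6^(5/3) = 77.07 atm.

adiabatic: 77.1 atm; isothermal: 23.3 atm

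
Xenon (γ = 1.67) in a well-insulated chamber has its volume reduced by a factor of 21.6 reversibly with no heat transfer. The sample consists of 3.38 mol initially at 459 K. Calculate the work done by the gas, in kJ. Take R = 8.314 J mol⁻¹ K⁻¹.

Adiabatic: T₁V₁^(γ−1) = T₂V₂^(γ−1) ⇒ T₂ = T₁ (V₁/V₂)^(γ−1).
T₂ = 459 × 21.6^(0.67) = 3597 K.
Q = 0, so ΔU = W_on_gas = nCᵥΔT with Cᵥ = R/(γ−1) = 12.41 J/(mol·K).
ΔU = 3.38 × 12.41 × (3597 − 459) = 131600 J.
Work done by the gas = −ΔU = -131600 J.

W ≈ -132 kJ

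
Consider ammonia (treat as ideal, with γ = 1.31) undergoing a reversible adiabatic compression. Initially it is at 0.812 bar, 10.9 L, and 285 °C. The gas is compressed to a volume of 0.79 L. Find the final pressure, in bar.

P₂ ≈ 25.3 bar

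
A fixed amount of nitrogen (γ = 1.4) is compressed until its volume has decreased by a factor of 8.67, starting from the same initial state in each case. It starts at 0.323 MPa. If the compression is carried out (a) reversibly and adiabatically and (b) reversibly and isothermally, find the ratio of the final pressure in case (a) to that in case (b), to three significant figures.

P_adiabatic / P_isothermal ≈ 2.37

Isothermal: P_b = P₁(V₁/V₂) = 0.323×8.67.
Adiabatic: P_a = P₁(V₁/V₂)^γ = 0.323×8.67^(1.4).
P_a/P_b = (V₁/V₂)^(γ−1) = 8.67^(0.4) = 2.373.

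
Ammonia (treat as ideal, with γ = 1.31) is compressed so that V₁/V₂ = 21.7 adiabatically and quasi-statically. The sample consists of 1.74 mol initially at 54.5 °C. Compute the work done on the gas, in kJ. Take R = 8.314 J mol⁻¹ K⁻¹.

W ≈ 24.4 kJ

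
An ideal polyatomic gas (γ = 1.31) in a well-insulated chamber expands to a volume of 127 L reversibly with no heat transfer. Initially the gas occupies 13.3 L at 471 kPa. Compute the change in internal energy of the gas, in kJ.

P₂ = P₁(V₁/V₂)^γ = 471×(13.3/127)^(1.31) = 24.51 kPa.
For a reversible adiabat, W_by_gas = (P₁V₁ − P₂V₂)/(γ−1).
W_by = (471000×0.0133 − 24510×0.127) / (0.31) = 10170 J.
Q = 0 ⇒ ΔU = −W_by = -10170 J.

ΔU ≈ -10.2 kJ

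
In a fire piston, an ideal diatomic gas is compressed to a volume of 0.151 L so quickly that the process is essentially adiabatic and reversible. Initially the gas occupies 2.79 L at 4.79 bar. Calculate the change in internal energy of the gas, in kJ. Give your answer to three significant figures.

ΔU ≈ 7.39 kJ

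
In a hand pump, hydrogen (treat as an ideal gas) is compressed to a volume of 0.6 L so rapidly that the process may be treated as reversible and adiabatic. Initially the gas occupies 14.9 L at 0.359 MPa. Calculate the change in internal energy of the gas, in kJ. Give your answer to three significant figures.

γ = 7/5 for a diatomic ideal gas.
P₂ = P₁(V₁/V₂)^γ = 0.359×(14.9/0.6)^(7/5) = 32.22 MPa.
For a reversible adiabat, W_by_gas = (P₁V₁ − P₂V₂)/(γ−1).
W_by = (359000×0.0149 − 3.222×10^7×0.0006) / (2/5) = -34960 J.
Q = 0 ⇒ ΔU = −W_by = 34960 J.

ΔU ≈ 35.0 kJ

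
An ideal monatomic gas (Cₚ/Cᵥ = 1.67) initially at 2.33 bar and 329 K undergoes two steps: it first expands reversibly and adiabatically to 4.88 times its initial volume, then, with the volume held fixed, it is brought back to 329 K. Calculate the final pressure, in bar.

P₃ ≈ 0.477 bar

Adiabatic step (PV^γ = const): P₂ = 2.33×(1/4.88)^(1.67) = 0.1651 bar; T₂ = 329×(1/4.88)^(0.67) = 113.8 K.
Isochoric: P₃ = P₂(T₃/T₂) = 0.1651 × (329/113.8) = 0.4775 bar.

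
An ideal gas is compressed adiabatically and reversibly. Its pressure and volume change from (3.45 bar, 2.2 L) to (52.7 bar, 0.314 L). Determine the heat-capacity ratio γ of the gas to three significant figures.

PV^γ = const ⇒ γ = ln(P₂/P₁) / ln(V₁/V₂).
γ = ln(52.7/3.45) / ln(2.2/0.314) = 1.4.

γ ≈ 1.40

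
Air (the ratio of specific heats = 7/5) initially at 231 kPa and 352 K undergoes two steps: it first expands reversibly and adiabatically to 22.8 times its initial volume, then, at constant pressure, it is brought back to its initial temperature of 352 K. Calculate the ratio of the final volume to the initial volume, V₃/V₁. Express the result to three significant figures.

V₃/V₁ ≈ 79.6

Adiabatic step: V₂/V₁ = 22.8; T₂ = T₁·(1/22.8)^(2/5) = 100.8 K.
Isobaric step: V₃/V₂ = T₃/T₂ = 352/100.8.
V₃/V₁ = (V₂/V₁)(V₃/V₂) = 22.8 × (352/100.8) = 79.64.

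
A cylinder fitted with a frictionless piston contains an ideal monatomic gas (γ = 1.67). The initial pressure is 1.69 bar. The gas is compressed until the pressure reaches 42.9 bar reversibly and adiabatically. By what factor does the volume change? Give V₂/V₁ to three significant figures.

From PV^γ = const, V₂/V₁ = (P₁/P₂)^(1/γ).
V₂/V₁ = (1.69/42.9)^(0.599) = 0.1442.

V₂/V₁ ≈ 0.144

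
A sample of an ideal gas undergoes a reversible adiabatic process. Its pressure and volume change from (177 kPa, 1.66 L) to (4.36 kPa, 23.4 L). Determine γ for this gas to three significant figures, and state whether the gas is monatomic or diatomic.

γ ≈ 1.40; diatomic

PV^γ = const ⇒ γ = ln(P₂/P₁) / ln(V₁/V₂).
γ = ln(4.36/177) / ln(1.66/23.4) = 1.4.
γ ≈ 1.40 is close to 7/5, so the gas is diatomic.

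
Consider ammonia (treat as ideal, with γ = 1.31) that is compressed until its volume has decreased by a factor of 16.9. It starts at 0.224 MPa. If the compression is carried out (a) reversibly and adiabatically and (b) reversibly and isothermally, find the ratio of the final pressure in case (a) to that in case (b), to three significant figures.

Isothermal: P_b = P₁(V₁/V₂) = 0.224×16.9.
Adiabatic: P_a = P₁(V₁/V₂)^γ = 0.224×16.9^(1.31).
P_a/P_b = (V₁/V₂)^(γ−1) = 16.9^(0.31) = 2.402.

P_adiabatic / P_isothermal ≈ 2.40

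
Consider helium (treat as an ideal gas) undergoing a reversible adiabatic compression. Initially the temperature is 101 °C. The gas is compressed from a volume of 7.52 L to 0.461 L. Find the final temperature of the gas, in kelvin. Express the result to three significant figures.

T₂ ≈ 2410 K

For a reversible adiabat TV^(γ−1) is constant, so T₂ = T₁ (V₁/V₂)^(γ−1).
For a monatomic ideal gas γ = 5/3, so γ−1 = 2/3.
T₁ = 101 °C = 374.1 K.
T₂ = 374.1 × (7.52/0.461)^(2/3) = 2407 K.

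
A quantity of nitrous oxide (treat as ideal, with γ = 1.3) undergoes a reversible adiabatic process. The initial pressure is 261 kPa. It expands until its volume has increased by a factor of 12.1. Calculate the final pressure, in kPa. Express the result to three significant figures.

P₂ ≈ 10.2 kPa

Adiabatic: P₁V₁^γ = P₂V₂^γ ⇒ P₂ = P₁ (V₁/V₂)^γ.
P₂ = 261 × (1/12.1)^(1.3) = 10.21 kPa.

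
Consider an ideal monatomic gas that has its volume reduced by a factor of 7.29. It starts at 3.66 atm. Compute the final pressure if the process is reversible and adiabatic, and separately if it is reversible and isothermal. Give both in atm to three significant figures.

adiabatic: 100 atm; isothermal: 26.7 atm

For a monatomic ideal gas γ = 5/3.
Isothermal: P₂ = P₁(V₁/V₂) = 3.66×7.29 = 26.68 atm.
Adiabatic: P₂ = P₁(V₁/V₂)^γ = 3.66×7.29^(5/3) = 100.3 atm.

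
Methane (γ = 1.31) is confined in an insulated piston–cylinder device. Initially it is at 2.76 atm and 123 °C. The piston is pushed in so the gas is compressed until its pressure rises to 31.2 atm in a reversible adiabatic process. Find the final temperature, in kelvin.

Adiabatic: T₂/T₁ = (P₂/P₁)^((γ−1)/γ).
T₁ = 123 °C = 396.1 K.
T₂ = 396.1 × (31.2/2.76)^(0.237) = 703.2 K.

T₂ ≈ 703 K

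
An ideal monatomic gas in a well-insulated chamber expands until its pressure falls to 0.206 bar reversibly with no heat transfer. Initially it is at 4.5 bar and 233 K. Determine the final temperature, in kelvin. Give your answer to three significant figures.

Adiabatic: T₂/T₁ = (P₂/P₁)^((γ−1)/γ).
For a monatomic ideal gas γ = 5/3, so (γ−1)/γ = 2/5.
T₂ = 233 × (0.206/4.5)^(2/5) = 67.86 K.

T₂ ≈ 67.9 K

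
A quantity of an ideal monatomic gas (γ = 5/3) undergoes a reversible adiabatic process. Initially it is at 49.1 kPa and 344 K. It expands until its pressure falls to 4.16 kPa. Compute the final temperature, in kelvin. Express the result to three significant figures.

T₂ ≈ 128 K

Adiabatic: T₂/T₁ = (P₂/P₁)^((γ−1)/γ).
T₂ = 344 × (4.16/49.1)^(2/5) = 128.2 K.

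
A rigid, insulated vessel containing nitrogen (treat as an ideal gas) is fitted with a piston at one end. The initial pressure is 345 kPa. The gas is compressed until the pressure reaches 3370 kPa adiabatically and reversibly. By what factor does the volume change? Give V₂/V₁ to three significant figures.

V₂/V₁ ≈ 0.196

From PV^γ = const, V₂/V₁ = (P₁/P₂)^(1/γ).
For a diatomic ideal gas γ = 7/5.
V₂/V₁ = (345/3370)^(5/7) = 0.1963.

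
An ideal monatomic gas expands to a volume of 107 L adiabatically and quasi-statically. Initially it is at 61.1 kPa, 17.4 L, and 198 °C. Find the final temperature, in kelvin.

T₂ ≈ 140 K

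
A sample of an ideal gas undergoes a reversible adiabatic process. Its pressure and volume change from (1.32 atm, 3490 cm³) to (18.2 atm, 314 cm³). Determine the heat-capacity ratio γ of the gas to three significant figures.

PV^γ = const ⇒ γ = ln(P₂/P₁) / ln(V₁/V₂).
γ = ln(18.2/1.32) / ln(3490/314) = 1.089.

γ ≈ 1.09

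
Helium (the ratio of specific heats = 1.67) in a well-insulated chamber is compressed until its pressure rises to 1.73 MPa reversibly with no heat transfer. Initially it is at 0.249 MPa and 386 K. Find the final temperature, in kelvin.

T₂ ≈ 840 K

Along an adiabat T P^((1−γ)/γ) is constant, so T₂ = T₁ (P₂/P₁)^((γ−1)/γ).
T₂ = 386 × (1.73/0.249)^(0.401) = 840.1 K.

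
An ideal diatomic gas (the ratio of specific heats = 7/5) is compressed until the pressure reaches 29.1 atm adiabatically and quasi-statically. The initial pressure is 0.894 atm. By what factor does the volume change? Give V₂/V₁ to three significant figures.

V₂/V₁ ≈ 0.0831

From PV^γ = const, V₂/V₁ = (P₁/P₂)^(1/γ).
V₂/V₁ = (0.894/29.1)^(5/7) = 0.0831.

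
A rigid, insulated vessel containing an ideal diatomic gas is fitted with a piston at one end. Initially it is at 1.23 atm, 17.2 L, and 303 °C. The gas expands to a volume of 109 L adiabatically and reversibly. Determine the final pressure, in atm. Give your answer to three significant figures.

Adiabatic: P₁V₁^γ = P₂V₂^γ ⇒ P₂ = P₁ (V₁/V₂)^γ.
γ = 7/5 for a diatomic ideal gas.
P₂ = 1.23 × (17.2/109)^(7/5) = 0.09274 atm.

P₂ ≈ 0.0927 atm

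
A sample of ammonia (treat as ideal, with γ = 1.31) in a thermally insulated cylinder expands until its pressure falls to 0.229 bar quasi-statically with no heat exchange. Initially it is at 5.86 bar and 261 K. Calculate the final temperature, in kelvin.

Along an adiabat T P^((1−γ)/γ) is constant, so T₂ = T₁ (P₂/P₁)^((γ−1)/γ).
T₂ = 261 × (0.229/5.86)^(0.237) = 121.2 K.

T₂ ≈ 121 K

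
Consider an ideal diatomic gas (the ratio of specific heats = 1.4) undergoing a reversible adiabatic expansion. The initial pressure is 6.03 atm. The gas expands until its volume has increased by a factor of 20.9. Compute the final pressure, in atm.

P₂ ≈ 0.0855 atm

Since PV^γ is constant along a reversible adiabat, P₂ = P₁ (V₁/V₂)^γ.
P₂ = 6.03 × (1/20.9)^(1.4) = 0.08553 atm.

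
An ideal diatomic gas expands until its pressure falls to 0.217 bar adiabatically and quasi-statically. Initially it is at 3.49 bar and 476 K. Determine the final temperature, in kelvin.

Along an adiabat T P^((1−γ)/γ) is constant, so T₂ = T₁ (P₂/P₁)^((γ−1)/γ).
For a diatomic ideal gas γ = 7/5, so (γ−1)/γ = 2/7.
T₂ = 476 × (0.217/3.49)^(2/7) = 215.2 K.

T₂ ≈ 215 K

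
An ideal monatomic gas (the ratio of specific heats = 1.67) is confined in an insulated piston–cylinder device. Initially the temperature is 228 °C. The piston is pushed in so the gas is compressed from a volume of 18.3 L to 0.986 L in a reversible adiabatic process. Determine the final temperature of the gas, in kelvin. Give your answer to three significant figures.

T₂ ≈ 3550 K

For a reversible adiabat TV^(γ−1) is constant, so T₂ = T₁ (V₁/V₂)^(γ−1).
T₁ = 228 °C = 501.1 K.
T₂ = 501.1 × (18.3/0.986)^(0.67) = 3547 K.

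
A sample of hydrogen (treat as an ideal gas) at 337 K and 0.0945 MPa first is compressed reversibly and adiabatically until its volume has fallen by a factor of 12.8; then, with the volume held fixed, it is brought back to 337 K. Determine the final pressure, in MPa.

For a diatomic ideal gas γ = 7/5.
Adiabatic step (PV^γ = const): P₂ = 0.0945×12.8^(7/5) = 3.354 MPa; T₂ = 337×12.8^(2/5) = 934.4 K.
Isochoric: P₃ = P₂(T₃/T₂) = 3.354 × (337/934.4) = 1.21 MPa.

P₃ ≈ 1.21 MPa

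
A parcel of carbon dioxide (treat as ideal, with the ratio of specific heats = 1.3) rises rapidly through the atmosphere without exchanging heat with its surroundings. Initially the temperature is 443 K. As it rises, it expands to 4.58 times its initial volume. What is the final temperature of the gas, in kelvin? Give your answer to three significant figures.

Adiabatic: T₁V₁^(γ−1) = T₂V₂^(γ−1) ⇒ T₂ = T₁ (V₁/V₂)^(γ−1).
T₂ = 443 × (1/4.58)^(0.3) = 280.6 K.

T₂ ≈ 281 K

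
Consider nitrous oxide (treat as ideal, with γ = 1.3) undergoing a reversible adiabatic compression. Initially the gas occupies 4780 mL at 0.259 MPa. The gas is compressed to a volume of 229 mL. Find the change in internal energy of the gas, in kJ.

P₂ = P₁(V₁/V₂)^γ = 0.259×(4780/229)^(1.3) = 13.45 MPa.
For a reversible adiabat, W_by_gas = (P₁V₁ − P₂V₂)/(γ−1).
W_by = (259000×0.00478 − 1.345×10^7×0.000229) / (0.3) = -6141 J.
Q = 0 ⇒ ΔU = −W_by = 6141 J.

ΔU ≈ 6.14 kJ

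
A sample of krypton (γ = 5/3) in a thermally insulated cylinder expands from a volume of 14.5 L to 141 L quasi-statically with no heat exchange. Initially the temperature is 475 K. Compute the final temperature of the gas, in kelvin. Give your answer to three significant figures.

Adiabatic: T₁V₁^(γ−1) = T₂V₂^(γ−1) ⇒ T₂ = T₁ (V₁/V₂)^(γ−1).
T₂ = 475 × (14.5/141)^(2/3) = 104.3 K.

T₂ ≈ 104 K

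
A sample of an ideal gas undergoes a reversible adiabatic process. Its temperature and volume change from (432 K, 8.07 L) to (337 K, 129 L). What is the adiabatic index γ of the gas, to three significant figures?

TV^(γ−1) = const ⇒ γ − 1 = ln(T₂/T₁) / ln(V₁/V₂).
γ = 1 + ln(337/432) / ln(8.07/129) = 1.09.

γ ≈ 1.09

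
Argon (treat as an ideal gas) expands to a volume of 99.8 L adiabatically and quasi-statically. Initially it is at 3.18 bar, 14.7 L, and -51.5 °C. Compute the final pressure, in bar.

P₂ ≈ 0.131 bar

Adiabatic: P₁V₁^γ = P₂V₂^γ ⇒ P₂ = P₁ (V₁/V₂)^γ.
γ = 5/3 for a monatomic ideal gas.
P₂ = 3.18 × (14.7/99.8)^(5/3) = 0.1306 bar.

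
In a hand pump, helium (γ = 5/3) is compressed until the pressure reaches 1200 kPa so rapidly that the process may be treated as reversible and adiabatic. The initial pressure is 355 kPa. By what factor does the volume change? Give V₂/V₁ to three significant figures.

V₂/V₁ ≈ 0.482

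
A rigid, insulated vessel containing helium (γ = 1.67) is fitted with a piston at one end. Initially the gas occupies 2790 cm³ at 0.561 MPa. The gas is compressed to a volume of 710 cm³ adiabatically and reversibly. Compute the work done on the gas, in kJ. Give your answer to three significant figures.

P₂ = P₁(V₁/V₂)^γ = 0.561×(2790/710)^(1.67) = 5.515 MPa.
For a reversible adiabat, W_by_gas = (P₁V₁ − P₂V₂)/(γ−1).
W_by = (561000×0.00279 − 5.515×10^6×0.00071) / (0.67) = -3508 J.
W_on_gas = −W_by = 3508 J.

W ≈ 3.51 kJ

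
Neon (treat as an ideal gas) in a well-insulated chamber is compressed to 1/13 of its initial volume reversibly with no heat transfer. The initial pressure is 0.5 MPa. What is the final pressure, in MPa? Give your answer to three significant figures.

Adiabatic: P₁V₁^γ = P₂V₂^γ ⇒ P₂ = P₁ (V₁/V₂)^γ.
For a monatomic ideal gas γ = 5/3.
P₂ = 0.5 × 13^(5/3) = 35.94 MPa.

P₂ ≈ 35.9 MPa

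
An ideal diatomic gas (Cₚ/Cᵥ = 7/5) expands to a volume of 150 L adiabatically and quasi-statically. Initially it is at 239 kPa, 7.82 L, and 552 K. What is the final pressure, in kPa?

Adiabatic: P₁V₁^γ = P₂V₂^γ ⇒ P₂ = P₁ (V₁/V₂)^γ.
P₂ = 239 × (7.82/150)^(7/5) = 3.823 kPa.

P₂ ≈ 3.82 kPa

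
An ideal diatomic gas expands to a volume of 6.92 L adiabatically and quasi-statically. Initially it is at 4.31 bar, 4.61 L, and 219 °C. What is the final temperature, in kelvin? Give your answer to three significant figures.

For a reversible adiabat TV^(γ−1) is constant, so T₂ = T₁ (V₁/V₂)^(γ−1).
γ = 7/5 for a diatomic ideal gas.
T₁ = 219 °C = 492.1 K.
T₂ = 492.1 × (4.61/6.92)^(2/5) = 418.3 K.

T₂ ≈ 418 K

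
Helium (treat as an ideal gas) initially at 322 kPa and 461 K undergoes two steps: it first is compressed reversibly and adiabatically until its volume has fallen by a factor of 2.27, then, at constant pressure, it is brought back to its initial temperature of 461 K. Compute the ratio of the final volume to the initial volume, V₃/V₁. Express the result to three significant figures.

V₃/V₁ ≈ 0.255

For a monatomic ideal gas γ = 5/3.
Adiabatic step: V₂/V₁ = 0.4405; T₂ = T₁·2.27^(2/3) = 796.3 K.
Isobaric step: V₃/V₂ = T₃/T₂ = 461/796.3.
V₃/V₁ = (V₂/V₁)(V₃/V₂) = 0.4405 × (461/796.3) = 0.255.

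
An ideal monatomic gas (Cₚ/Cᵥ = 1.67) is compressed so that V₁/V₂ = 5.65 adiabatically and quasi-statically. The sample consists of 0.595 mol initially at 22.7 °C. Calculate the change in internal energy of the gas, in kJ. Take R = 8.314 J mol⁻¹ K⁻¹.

ΔU ≈ 4.79 kJ

For a reversible adiabat TV^(γ−1) is constant, so T₂ = T₁ (V₁/V₂)^(γ−1).
T₁ = 22.7 °C = 295.8 K.
T₂ = 295.8 × 5.65^(0.67) = 943.9 K.
Q = 0, so ΔU = W_on_gas = nCᵥΔT with Cᵥ = R/(γ−1) = 12.41 J/(mol·K).
ΔU = 0.595 × 12.41 × (943.9 − 295.8) = 4785 J.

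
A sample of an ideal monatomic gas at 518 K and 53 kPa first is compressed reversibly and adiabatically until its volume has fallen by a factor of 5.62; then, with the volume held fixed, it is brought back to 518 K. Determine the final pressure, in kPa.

P₃ ≈ 298 kPa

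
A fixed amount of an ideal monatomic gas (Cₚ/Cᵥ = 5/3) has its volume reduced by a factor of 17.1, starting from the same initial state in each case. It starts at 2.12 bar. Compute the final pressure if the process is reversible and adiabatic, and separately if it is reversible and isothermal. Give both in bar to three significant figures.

adiabatic: 241 bar; isothermal: 36.3 bar

Isothermal: P₂ = P₁(V₁/V₂) = 2.12×17.1 = 36.25 bar.
Adiabatic: P₂ = P₁(V₁/V₂)^γ = 2.12×17.1^(5/3) = 240.6 bar.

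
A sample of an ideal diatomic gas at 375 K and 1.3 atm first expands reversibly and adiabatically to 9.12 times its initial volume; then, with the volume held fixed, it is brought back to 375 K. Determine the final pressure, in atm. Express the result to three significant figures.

For a diatomic ideal gas γ = 7/5.
Adiabatic step (PV^γ = const): P₂ = 1.3×(1/9.12)^(7/5) = 0.05888 atm; T₂ = 375×(1/9.12)^(2/5) = 154.9 K.
Isochoric: P₃ = P₂(T₃/T₂) = 0.05888 × (375/154.9) = 0.1425 atm.

P₃ ≈ 0.143 atm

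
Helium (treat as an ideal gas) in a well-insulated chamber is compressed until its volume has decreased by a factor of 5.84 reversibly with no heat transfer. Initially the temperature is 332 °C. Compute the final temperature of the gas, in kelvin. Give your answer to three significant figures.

For a reversible adiabat TV^(γ−1) is constant, so T₂ = T₁ (V₁/V₂)^(γ−1).
For a monatomic ideal gas γ = 5/3, so γ−1 = 2/3.
T₁ = 332 °C = 605.1 K.
T₂ = 605.1 × 5.84^(2/3) = 1962 K.

T₂ ≈ 1960 K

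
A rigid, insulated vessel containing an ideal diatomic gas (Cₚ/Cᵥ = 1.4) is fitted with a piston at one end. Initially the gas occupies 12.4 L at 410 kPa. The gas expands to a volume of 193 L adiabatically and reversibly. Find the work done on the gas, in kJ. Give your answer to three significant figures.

P₂ = P₁(V₁/V₂)^γ = 410×(12.4/193)^(1.4) = 8.786 kPa.
For a reversible adiabat, W_by_gas = (P₁V₁ − P₂V₂)/(γ−1).
W_by = (410000×0.0124 − 8786×0.193) / (0.4) = 8471 J.
W_on_gas = −W_by = -8471 J.

W ≈ -8.47 kJ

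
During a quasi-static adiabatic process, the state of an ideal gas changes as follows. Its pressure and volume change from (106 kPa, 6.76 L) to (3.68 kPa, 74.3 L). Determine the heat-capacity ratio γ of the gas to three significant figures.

γ ≈ 1.40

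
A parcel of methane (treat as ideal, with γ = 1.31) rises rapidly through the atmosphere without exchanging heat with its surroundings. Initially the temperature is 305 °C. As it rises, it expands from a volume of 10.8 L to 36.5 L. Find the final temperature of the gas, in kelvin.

Adiabatic: T₁V₁^(γ−1) = T₂V₂^(γ−1) ⇒ T₂ = T₁ (V₁/V₂)^(γ−1).
T₁ = 305 °C = 578.1 K.
T₂ = 578.1 × (10.8/36.5)^(0.31) = 396.4 K.

T₂ ≈ 396 K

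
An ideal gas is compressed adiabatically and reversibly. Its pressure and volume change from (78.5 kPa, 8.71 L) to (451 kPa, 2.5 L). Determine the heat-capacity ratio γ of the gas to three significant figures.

PV^γ = const ⇒ γ = ln(P₂/P₁) / ln(V₁/V₂).
γ = ln(451/78.5) / ln(8.71/2.5) = 1.401.

γ ≈ 1.40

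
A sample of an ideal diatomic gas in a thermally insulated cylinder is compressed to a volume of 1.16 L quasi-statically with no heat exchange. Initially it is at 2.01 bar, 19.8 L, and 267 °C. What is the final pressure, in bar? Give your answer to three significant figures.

Since PV^γ is constant along a reversible adiabat, P₂ = P₁ (V₁/V₂)^γ.
γ = 7/5 for a diatomic ideal gas.
P₂ = 2.01 × (19.8/1.16)^(7/5) = 106.7 bar.

P₂ ≈ 107 bar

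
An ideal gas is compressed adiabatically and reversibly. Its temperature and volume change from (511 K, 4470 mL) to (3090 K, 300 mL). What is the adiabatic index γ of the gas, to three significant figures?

TV^(γ−1) = const ⇒ γ − 1 = ln(T₂/T₁) / ln(V₁/V₂).
γ = 1 + ln(3090/511) / ln(4470/300) = 1.666.

γ ≈ 1.67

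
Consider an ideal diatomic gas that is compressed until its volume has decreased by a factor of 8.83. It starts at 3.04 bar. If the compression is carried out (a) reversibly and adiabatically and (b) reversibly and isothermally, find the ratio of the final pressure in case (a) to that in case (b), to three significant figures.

P_adiabatic / P_isothermal ≈ 2.39

For a diatomic ideal gas γ = 7/5.
Isothermal: P_b = P₁(V₁/V₂) = 3.04×8.83.
Adiabatic: P_a = P₁(V₁/V₂)^γ = 3.04×8.83^(7/5).
P_a/P_b = (V₁/V₂)^(γ−1) = 8.83^(2/5) = 2.39.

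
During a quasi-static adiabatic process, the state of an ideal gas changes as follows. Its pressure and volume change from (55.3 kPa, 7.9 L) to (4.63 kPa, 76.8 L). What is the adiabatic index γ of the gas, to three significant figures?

γ ≈ 1.09

PV^γ = const ⇒ γ = ln(P₂/P₁) / ln(V₁/V₂).
γ = ln(4.63/55.3) / ln(7.9/76.8) = 1.091.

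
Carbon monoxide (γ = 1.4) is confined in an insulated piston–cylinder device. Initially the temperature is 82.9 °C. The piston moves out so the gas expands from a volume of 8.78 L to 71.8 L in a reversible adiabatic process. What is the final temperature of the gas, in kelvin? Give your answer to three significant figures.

T₂ ≈ 154 K

Adiabatic: T₁V₁^(γ−1) = T₂V₂^(γ−1) ⇒ T₂ = T₁ (V₁/V₂)^(γ−1).
T₁ = 82.9 °C = 356 K.
T₂ = 356 × (8.78/71.8)^(0.4) = 153.6 K.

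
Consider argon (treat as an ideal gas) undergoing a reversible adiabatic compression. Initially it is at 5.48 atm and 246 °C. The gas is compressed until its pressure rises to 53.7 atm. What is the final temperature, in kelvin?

Along an adiabat T P^((1−γ)/γ) is constant, so T₂ = T₁ (P₂/P₁)^((γ−1)/γ).
For a monatomic ideal gas γ = 5/3, so (γ−1)/γ = 2/5.
T₁ = 246 °C = 519.1 K.
T₂ = 519.1 × (53.7/5.48)^(2/5) = 1294 K.

T₂ ≈ 1290 K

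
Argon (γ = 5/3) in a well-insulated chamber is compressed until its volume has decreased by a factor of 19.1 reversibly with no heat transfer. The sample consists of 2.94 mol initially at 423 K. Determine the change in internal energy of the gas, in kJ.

ΔU ≈ 95.3 kJ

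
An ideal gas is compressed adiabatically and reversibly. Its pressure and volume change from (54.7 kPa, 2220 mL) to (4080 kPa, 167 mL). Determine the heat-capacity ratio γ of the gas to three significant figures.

PV^γ = const ⇒ γ = ln(P₂/P₁) / ln(V₁/V₂).
γ = ln(4080/54.7) / ln(2220/167) = 1.667.

γ ≈ 1.67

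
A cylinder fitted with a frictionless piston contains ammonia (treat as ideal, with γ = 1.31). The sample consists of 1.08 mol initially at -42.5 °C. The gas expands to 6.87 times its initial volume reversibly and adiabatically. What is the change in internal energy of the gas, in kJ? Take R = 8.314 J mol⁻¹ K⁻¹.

ΔU ≈ -3.00 kJ

Adiabatic: T₁V₁^(γ−1) = T₂V₂^(γ−1) ⇒ T₂ = T₁ (V₁/V₂)^(γ−1).
T₁ = -42.5 °C = 230.6 K.
T₂ = 230.6 × (1/6.87)^(0.31) = 126.9 K.
Q = 0, so ΔU = W_on_gas = nCᵥΔT with Cᵥ = R/(γ−1) = 26.82 J/(mol·K).
ΔU = 1.08 × 26.82 × (126.9 − 230.6) = -3005 J.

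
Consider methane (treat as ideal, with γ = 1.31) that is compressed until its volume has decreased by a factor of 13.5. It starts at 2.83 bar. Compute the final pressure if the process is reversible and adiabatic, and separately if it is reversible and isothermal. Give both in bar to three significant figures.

Isothermal: P₂ = P₁(V₁/V₂) = 2.83×13.5 = 38.2 bar.
Adiabatic: P₂ = P₁(V₁/V₂)^γ = 2.83×13.5^(1.31) = 85.61 bar.

adiabatic: 85.6 bar; isothermal: 38.2 bar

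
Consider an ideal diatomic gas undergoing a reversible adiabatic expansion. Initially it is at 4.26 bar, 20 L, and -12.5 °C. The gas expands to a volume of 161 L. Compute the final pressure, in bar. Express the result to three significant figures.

Adiabatic: P₁V₁^γ = P₂V₂^γ ⇒ P₂ = P₁ (V₁/V₂)^γ.
γ = 7/5 for a diatomic ideal gas.
P₂ = 4.26 × (20/161)^(7/5) = 0.2298 bar.

P₂ ≈ 0.230 bar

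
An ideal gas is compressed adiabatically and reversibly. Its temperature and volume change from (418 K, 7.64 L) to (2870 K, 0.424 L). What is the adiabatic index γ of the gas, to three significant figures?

TV^(γ−1) = const ⇒ γ − 1 = ln(T₂/T₁) / ln(V₁/V₂).
γ = 1 + ln(2870/418) / ln(7.64/0.424) = 1.666.

γ ≈ 1.67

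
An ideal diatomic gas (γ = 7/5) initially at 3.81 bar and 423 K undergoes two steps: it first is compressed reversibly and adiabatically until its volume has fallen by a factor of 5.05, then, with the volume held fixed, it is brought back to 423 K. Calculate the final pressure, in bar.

Adiabatic step (PV^γ = const): P₂ = 3.81×5.05^(7/5) = 36.77 bar; T₂ = 423×5.05^(2/5) = 808.5 K.
Isochoric: P₃ = P₂(T₃/T₂) = 36.77 × (423/808.5) = 19.24 bar.

P₃ ≈ 19.2 bar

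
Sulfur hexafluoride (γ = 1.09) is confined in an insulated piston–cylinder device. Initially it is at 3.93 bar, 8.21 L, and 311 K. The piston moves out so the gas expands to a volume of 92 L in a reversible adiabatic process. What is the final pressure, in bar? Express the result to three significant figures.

Adiabatic: P₁V₁^γ = P₂V₂^γ ⇒ P₂ = P₁ (V₁/V₂)^γ.
P₂ = 3.93 × (8.21/92)^(1.09) = 0.2822 bar.

P₂ ≈ 0.282 bar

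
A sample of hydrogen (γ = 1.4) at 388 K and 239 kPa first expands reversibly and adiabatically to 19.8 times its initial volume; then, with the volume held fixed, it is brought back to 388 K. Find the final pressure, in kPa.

P₃ ≈ 12.1 kPa

Adiabatic step (PV^γ = const): P₂ = 239×(1/19.8)^(1.4) = 3.657 kPa; T₂ = 388×(1/19.8)^(0.4) = 117.5 K.
Isochoric: P₃ = P₂(T₃/T₂) = 3.657 × (388/117.5) = 12.07 kPa.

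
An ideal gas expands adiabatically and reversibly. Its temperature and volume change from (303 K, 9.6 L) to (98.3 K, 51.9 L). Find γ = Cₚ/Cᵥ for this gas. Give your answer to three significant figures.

γ ≈ 1.67

TV^(γ−1) = const ⇒ γ − 1 = ln(T₂/T₁) / ln(V₁/V₂).
γ = 1 + ln(98.3/303) / ln(9.6/51.9) = 1.667.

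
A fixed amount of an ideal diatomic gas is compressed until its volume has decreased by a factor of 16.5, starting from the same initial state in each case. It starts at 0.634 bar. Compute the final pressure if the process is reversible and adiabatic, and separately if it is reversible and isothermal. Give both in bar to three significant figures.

adiabatic: 32.1 bar; isothermal: 10.5 bar

For a diatomic ideal gas γ = 7/5.
Isothermal: P₂ = P₁(V₁/V₂) = 0.634×16.5 = 10.46 bar.
Adiabatic: P₂ = P₁(V₁/V₂)^γ = 0.634×16.5^(7/5) = 32.1 bar.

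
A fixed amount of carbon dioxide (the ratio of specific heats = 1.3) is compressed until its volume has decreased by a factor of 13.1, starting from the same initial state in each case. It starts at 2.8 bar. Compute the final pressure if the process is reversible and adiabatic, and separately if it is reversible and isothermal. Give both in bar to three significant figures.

adiabatic: 79.4 bar; isothermal: 36.7 bar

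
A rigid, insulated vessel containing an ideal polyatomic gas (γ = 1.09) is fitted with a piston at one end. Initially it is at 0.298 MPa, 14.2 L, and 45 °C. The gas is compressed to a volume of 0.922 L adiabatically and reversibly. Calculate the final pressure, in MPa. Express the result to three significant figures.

Adiabatic: P₁V₁^γ = P₂V₂^γ ⇒ P₂ = P₁ (V₁/V₂)^γ.
P₂ = 0.298 × (14.2/0.922)^(1.09) = 5.87 MPa.

P₂ ≈ 5.87 MPa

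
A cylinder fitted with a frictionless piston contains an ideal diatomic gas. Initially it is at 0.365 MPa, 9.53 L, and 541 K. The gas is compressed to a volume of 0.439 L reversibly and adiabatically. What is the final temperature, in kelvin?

T₂ ≈ 1850 K

Adiabatic: T₁V₁^(γ−1) = T₂V₂^(γ−1) ⇒ T₂ = T₁ (V₁/V₂)^(γ−1).
γ = 7/5 for a diatomic ideal gas.
T₂ = 541 × (9.53/0.439)^(2/5) = 1853 K.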